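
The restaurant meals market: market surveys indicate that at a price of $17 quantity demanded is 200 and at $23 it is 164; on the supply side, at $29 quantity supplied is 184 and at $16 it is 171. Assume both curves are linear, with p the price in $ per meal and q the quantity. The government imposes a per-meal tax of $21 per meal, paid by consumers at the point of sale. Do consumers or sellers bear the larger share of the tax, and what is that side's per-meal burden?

Sellers bear the larger share: $18 per meal.

Demand slope: (164 − 200)/(23 − 17) = -6, so qd = 302 − 6p.
Supply slope: (171 − 184)/(16 − 29) = 1, so qs = p + 155.
Without the tax, 302 − 6p = p + 155 gives 7p = 147, so p* = $21 and q* = 176.
With the tax collected from consumers, demand (in seller-price terms) shifts: qd = 302 − 6(p + 21).
New equilibrium: consumers pay $24, sellers receive $3, q = 158. (Wedge: pb − ps = 21.)
Per-meal burden: consumers $3, sellers $18.
Sellers take the larger share because supply is less price-elastic here (demand slope 6 vs supply slope 1).
The less price-elastic side of the market bears the larger share of a per-unit tax.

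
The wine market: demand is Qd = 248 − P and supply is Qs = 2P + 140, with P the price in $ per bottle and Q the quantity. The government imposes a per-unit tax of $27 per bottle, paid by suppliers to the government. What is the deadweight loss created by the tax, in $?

Without the tax, 248 − P = 2P + 140 gives 3P = 108, so P* = $36 and Q* = 212.
With the tax collected from suppliers, supply shifts: Qs = 2(P − 27) + 140.
Solving gives Q = 194 with buyers paying $54 and suppliers receiving $27 (the $27 wedge).
Quantity falls by |ΔQ| = |212 − 194| = 18.
DWL = ½ · t · |ΔQ| = ½ · 27 · 18 = $243.

Deadweight loss = $243.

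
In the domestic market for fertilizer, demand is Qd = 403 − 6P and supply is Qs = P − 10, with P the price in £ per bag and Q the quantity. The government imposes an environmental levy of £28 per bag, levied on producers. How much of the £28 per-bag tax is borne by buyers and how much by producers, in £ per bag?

Buyers bear £4 per bag; producers bear £24 per bag.

Before the tax: set 403 − 6P = P − 10 → P* = £59, Q* = 49.
With the tax collected from producers, supply shifts: Qs = (P − 28) − 10.
Solving gives Q = 25 with buyers paying £63 and producers receiving £35 (the £28 wedge).
Burden on buyers: £4; on producers: £24. (They sum to £28.)
The less price-elastic side of the market bears the larger share of a per-unit tax.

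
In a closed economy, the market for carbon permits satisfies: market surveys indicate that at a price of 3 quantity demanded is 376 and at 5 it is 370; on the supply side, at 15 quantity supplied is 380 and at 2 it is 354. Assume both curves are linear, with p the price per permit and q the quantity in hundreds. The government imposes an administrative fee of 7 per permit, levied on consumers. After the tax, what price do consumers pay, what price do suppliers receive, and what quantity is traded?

Consumers pay 9.8; suppliers receive 2.8; quantity = 355.6.

Demand slope: (370 − 376)/(5 − 3) = -3, so qd = 385 − 3p.
Supply slope: (354 − 380)/(2 − 15) = 2, so qs = 2p + 350.
Before the tax: set 385 − 3p = 2p + 350 → p* = 7, q* = 364.
With the tax collected from consumers, demand (in seller-price terms) shifts: qd = 385 − 3(p + 7).
New equilibrium: consumers pay 9.8, suppliers receive 2.8, q = 355.6. (Wedge: pb − ps = 7.)
The less price-elastic side of the market bears the larger share of a per-unit tax.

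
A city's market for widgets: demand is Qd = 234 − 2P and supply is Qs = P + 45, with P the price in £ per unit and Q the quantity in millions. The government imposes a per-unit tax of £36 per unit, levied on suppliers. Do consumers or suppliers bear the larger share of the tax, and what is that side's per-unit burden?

Suppliers bear the larger share: £24 per unit.

Before the tax: set 234 − 2P = P + 45 → P* = £63, Q* = 108.
With the tax collected from suppliers, supply shifts: Qs = (P − 36) + 45.
New equilibrium: consumers pay £75, suppliers receive £39, Q = 84. (Wedge: Pb − Ps = 36.)
Per-unit burden: consumers £12, suppliers £24.
Suppliers take the larger share because supply is less price-elastic here (demand slope 2 vs supply slope 1).
The less price-elastic side of the market bears the larger share of a per-unit tax.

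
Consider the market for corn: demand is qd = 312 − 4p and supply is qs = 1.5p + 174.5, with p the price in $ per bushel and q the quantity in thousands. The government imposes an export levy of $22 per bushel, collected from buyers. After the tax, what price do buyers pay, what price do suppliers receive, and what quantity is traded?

Buyers pay $31; suppliers receive $9; quantity = 188.

Without the tax, 312 − 4p = 1.5p + 174.5 gives 5.5p = 137.5, so p* = $25 and q* = 212.
With the tax collected from buyers, demand (in seller-price terms) shifts: qd = 312 − 4(p + 22).
New equilibrium: buyers pay $31, suppliers receive $9, q = 188. (Wedge: pb − ps = 22.)
The less price-elastic side of the market bears the larger share of a per-unit tax.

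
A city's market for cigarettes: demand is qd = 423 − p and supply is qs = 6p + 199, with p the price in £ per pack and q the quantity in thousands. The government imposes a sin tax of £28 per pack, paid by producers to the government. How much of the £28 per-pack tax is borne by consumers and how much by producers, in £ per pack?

Consumers bear £24 per pack; producers bear £4 per pack.

Without the tax, 423 − p = 6p + 199 gives 7p = 224, so p* = £32 and q* = 391.
With the tax collected from producers, supply shifts: qs = 6(p − 28) + 199.
Solving gives q = 367 with consumers paying £56 and producers receiving £28 (the £28 wedge).
Burden on consumers: £24; on producers: £4. (They sum to £28.)
The less price-elastic side of the market bears the larger share of a per-unit tax.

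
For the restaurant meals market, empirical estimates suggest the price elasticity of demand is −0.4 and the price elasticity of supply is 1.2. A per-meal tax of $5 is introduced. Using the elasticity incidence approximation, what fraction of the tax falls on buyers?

Buyers' share ≈ 0.75.

Incidence ratio: buyers' share ≈ εs / (εs + |εd|) = 1.2 / (1.2 + 0.4) = 0.75.
Supply is the more elastic side, so buyers bear the larger share.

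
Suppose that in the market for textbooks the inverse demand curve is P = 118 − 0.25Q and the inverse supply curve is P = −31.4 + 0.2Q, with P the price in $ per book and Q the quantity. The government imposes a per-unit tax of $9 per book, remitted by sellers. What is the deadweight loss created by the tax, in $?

Rewrite in direct form: Qd = 472 − 4P and Qs = 5P + 157.
Before the tax: set 472 − 4P = 5P + 157 → P* = $35, Q* = 332.
With the tax collected from sellers, supply shifts: Qs = 5(P − 9) + 157.
New equilibrium: buyers pay $40, sellers receive $31, Q = 312. (Wedge: Pb − Ps = 9.)
Quantity falls by |ΔQ| = |332 − 312| = 20.
DWL = ½ · t · |ΔQ| = ½ · 9 · 20 = $90.

Deadweight loss = $90.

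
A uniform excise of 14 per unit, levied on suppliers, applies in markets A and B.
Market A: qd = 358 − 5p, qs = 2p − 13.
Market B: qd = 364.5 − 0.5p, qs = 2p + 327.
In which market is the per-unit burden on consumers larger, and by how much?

Market A: pre-tax p* = 53, q* = 93; post-tax q = 73; per-unit burden on consumers = 4.
Market B: pre-tax p* = 15, q* = 357; post-tax q = 351.4; per-unit burden on consumers = 11.2.
Difference: 4 vs 11.2 → market B is larger by 7.2.

Market B, by 7.2.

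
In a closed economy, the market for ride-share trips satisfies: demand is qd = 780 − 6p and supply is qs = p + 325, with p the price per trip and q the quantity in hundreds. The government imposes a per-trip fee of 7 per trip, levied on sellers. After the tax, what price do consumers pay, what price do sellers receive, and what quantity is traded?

Consumers pay 66; sellers receive 59; quantity = 384.

Without the tax, 780 − 6p = p + 325 gives 7p = 455, so p* = 65 and q* = 390.
With the tax collected from sellers, supply shifts: qs = (p − 7) + 325.
Solving gives q = 384 with consumers paying 66 and sellers receiving 59 (the 7 wedge).
The less price-elastic side of the market bears the larger share of a per-unit tax.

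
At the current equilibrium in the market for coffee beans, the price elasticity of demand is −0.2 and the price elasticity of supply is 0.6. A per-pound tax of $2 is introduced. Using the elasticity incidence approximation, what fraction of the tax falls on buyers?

Buyers' share ≈ 0.75.

Incidence ratio: buyers' share ≈ εs / (εs + |εd|) = 0.6 / (0.6 + 0.2) = 0.75.
Supply is the more elastic side, so buyers bear the larger share.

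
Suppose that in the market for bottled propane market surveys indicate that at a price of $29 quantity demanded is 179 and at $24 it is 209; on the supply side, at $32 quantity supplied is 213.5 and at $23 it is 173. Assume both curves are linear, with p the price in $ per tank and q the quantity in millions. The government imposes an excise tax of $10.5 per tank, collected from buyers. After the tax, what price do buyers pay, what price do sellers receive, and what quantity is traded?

Buyers pay $31.5; sellers receive $21; quantity = 164.

Demand slope: (209 − 179)/(24 − 29) = -6, so qd = 353 − 6p.
Supply slope: (173 − 213.5)/(23 − 32) = 4.5, so qs = 4.5p + 69.5.
Without the tax, 353 − 6p = 4.5p + 69.5 gives 10.5p = 283.5, so p* = $27 and q* = 191.
With the tax collected from buyers, demand (in seller-price terms) shifts: qd = 353 − 6(p + 10.5).
Solving gives q = 164 with buyers paying $31.5 and sellers receiving $21 (the $10.5 wedge).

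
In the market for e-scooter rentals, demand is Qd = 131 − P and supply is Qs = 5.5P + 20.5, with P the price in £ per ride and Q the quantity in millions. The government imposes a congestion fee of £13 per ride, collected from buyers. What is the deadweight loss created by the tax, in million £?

Without the tax, 131 − P = 5.5P + 20.5 gives 6.5P = 110.5, so P* = £17 and Q* = 114.
With the tax collected from buyers, demand (in seller-price terms) shifts: Qd = 131 − (P + 13).
New equilibrium: buyers pay £28, suppliers receive £15, Q = 103. (Wedge: Pb − Ps = 13.)
Quantity falls by |ΔQ| = |114 − 103| = 11.
DWL = ½ · t · |ΔQ| = ½ · 13 · 11 = £71.5.

Deadweight loss = £71.5 million.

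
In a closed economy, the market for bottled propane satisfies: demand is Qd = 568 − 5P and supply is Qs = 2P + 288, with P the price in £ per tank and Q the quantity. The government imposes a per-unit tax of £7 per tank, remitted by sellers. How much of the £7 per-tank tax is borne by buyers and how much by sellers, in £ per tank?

Before the tax: set 568 − 5P = 2P + 288 → P* = £40, Q* = 368.
With the tax collected from sellers, supply shifts: Qs = 2(P − 7) + 288.
Solving gives Q = 358 with buyers paying £42 and sellers receiving £35 (the £7 wedge).
Burden on buyers: £2; on sellers: £5. (They sum to £7.)
The less price-elastic side of the market bears the larger share of a per-unit tax.

Buyers bear £2 per tank; sellers bear £5 per tank.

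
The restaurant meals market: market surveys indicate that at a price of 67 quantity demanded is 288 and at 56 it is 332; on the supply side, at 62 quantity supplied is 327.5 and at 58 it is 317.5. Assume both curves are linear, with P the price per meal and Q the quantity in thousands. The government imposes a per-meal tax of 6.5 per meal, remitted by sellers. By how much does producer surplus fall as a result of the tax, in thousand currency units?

Producer surplus falls by 1260 thousand.

Demand slope: (332 − 288)/(56 − 67) = -4, so Qd = 556 − 4P.
Supply slope: (317.5 − 327.5)/(58 − 62) = 2.5, so Qs = 2.5P + 172.5.
Without the tax, 556 − 4P = 2.5P + 172.5 gives 6.5P = 383.5, so P* = 59 and Q* = 320.
With the tax collected from sellers, supply shifts: Qs = 2.5(P − 6.5) + 172.5.
Solving gives Q = 310 with consumers paying 61.5 and sellers receiving 55 (the 6.5 wedge).
ΔPS is the trapezoid between Q = 310 and Q = 320 of height 4: ½ · (320 + 310) · 4 = 1260.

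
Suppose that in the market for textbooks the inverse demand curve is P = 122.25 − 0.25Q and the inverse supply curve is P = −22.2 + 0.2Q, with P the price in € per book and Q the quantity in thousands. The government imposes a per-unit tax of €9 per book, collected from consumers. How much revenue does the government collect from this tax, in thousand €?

Rewrite in direct form: Qd = 489 − 4P and Qs = 5P + 111.
Without the tax, 489 − 4P = 5P + 111 gives 9P = 378, so P* = €42 and Q* = 321.
With the tax collected from consumers, demand (in seller-price terms) shifts: Qd = 489 − 4(P + 9).
Solving gives Q = 301 with consumers paying €47 and producers receiving €38 (the €9 wedge).
Revenue = t · Q = 9 · 301 = €2709.

Tax revenue = €2709 thousand.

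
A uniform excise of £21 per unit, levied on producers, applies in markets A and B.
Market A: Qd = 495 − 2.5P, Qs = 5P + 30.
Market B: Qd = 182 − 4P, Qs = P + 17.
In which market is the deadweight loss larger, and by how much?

Market A: pre-tax P* = £62, Q* = 340; post-tax Q = 305; deadweight loss = £367.5.
Market B: pre-tax P* = £33, Q* = 50; post-tax Q = 33.2; deadweight loss = £176.4.
Difference: £367.5 vs £176.4 → market A is larger by £191.1.

Market A, by £191.1.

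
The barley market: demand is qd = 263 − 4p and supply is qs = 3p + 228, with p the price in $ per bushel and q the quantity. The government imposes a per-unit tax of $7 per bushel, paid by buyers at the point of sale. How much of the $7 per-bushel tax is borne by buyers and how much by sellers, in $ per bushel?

Buyers bear $3 per bushel; sellers bear $4 per bushel.

Before the tax: set 263 − 4p = 3p + 228 → p* = $5, q* = 243.
With the tax collected from buyers, demand (in seller-price terms) shifts: qd = 263 − 4(p + 7).
Solving gives q = 231 with buyers paying $8 and sellers receiving $1 (the $7 wedge).
Burden on buyers: $3; on sellers: $4. (They sum to $7.)
The less price-elastic side of the market bears the larger share of a per-unit tax.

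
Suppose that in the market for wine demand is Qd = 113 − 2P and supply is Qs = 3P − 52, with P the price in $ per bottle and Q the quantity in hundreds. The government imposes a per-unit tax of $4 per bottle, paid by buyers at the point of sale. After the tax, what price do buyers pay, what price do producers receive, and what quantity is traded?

Buyers pay $35.4; producers receive $31.4; quantity = 42.2.

Before the tax: set 113 − 2P = 3P − 52 → P* = $33, Q* = 47.
With the tax collected from buyers, demand (in seller-price terms) shifts: Qd = 113 − 2(P + 4).
Solving gives Q = 42.2 with buyers paying $35.4 and producers receiving $31.4 (the $4 wedge).
The less price-elastic side of the market bears the larger share of a per-unit tax.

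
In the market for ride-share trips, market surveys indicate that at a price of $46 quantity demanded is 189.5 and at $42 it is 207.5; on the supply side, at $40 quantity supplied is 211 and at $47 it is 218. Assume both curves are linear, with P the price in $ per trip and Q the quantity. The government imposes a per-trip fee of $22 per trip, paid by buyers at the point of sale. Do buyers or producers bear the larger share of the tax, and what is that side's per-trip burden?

Demand slope: (207.5 − 189.5)/(42 − 46) = -4.5, so Qd = 396.5 − 4.5P.
Supply slope: (218 − 211)/(47 − 40) = 1, so Qs = P + 171.
Without the tax, 396.5 − 4.5P = P + 171 gives 5.5P = 225.5, so P* = $41 and Q* = 212.
With the tax collected from buyers, demand (in seller-price terms) shifts: Qd = 396.5 − 4.5(P + 22).
New equilibrium: buyers pay $45, producers receive $23, Q = 194. (Wedge: Pb − Ps = 22.)
Per-trip burden: buyers $4, producers $18.
Producers take the larger share because supply is less price-elastic here (demand slope 4.5 vs supply slope 1).
The less price-elastic side of the market bears the larger share of a per-unit tax.

Producers bear the larger share: $18 per trip.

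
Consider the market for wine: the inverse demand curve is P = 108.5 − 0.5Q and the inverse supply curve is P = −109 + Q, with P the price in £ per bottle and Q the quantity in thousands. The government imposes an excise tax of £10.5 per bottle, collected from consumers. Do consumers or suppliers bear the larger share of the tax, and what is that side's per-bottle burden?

Suppliers bear the larger share: £7 per bottle.

Inverting to Q(P) form: Qd = 217 − 2P; Qs = P + 109.
Before the tax: set 217 − 2P = P + 109 → P* = £36, Q* = 145.
With the tax collected from consumers, demand (in seller-price terms) shifts: Qd = 217 − 2(P + 10.5).
New equilibrium: consumers pay £39.5, suppliers receive £29, Q = 138. (Wedge: Pb − Ps = 10.5.)
Per-bottle burden: consumers £3.5, suppliers £7.
Suppliers take the larger share because supply is less price-elastic here (demand slope 2 vs supply slope 1).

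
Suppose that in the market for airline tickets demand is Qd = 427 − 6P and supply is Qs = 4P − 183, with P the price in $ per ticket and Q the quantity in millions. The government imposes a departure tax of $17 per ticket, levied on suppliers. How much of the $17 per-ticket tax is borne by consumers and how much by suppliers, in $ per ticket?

Consumers bear $6.8 per ticket; suppliers bear $10.2 per ticket.

Before the tax: set 427 − 6P = 4P − 183 → P* = $61, Q* = 61.
With the tax collected from suppliers, supply shifts: Qs = 4(P − 17) − 183.
New equilibrium: consumers pay $67.8, suppliers receive $50.8, Q = 20.2. (Wedge: Pb − Ps = 17.)
Burden on consumers: $6.8; on suppliers: $10.2. (They sum to $17.)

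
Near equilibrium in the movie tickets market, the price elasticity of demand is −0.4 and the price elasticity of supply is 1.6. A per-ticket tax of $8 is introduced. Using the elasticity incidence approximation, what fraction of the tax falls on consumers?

Consumers' share ≈ 0.8.

Incidence ratio: consumers' share ≈ εs / (εs + |εd|) = 1.6 / (1.6 + 0.4) = 0.8.
Supply is the more elastic side, so consumers bear the larger share.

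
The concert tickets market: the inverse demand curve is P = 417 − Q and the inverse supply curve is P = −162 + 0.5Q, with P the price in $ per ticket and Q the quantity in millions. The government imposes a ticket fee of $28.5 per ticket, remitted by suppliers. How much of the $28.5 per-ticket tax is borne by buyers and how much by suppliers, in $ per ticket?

Rewrite in direct form: Qd = 417 − P and Qs = 2P + 324.
Without the tax, 417 − P = 2P + 324 gives 3P = 93, so P* = $31 and Q* = 386.
With the tax collected from suppliers, supply shifts: Qs = 2(P − 28.5) + 324.
New equilibrium: buyers pay $50, suppliers receive $21.5, Q = 367. (Wedge: Pb − Ps = 28.5.)
Burden on buyers: $19; on suppliers: $9.5. (They sum to $28.5.)
The less price-elastic side of the market bears the larger share of a per-unit tax.

Buyers bear $19 per ticket; suppliers bear $9.5 per ticket.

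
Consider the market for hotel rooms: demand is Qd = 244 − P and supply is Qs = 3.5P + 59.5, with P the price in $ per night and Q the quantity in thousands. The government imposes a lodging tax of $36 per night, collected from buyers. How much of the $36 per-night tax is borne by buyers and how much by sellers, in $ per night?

Buyers bear $28 per night; sellers bear $8 per night.

Without the tax, 244 − P = 3.5P + 59.5 gives 4.5P = 184.5, so P* = $41 and Q* = 203.
With the tax collected from buyers, demand (in seller-price terms) shifts: Qd = 244 − (P + 36).
Solving gives Q = 175 with buyers paying $69 and sellers receiving $33 (the $36 wedge).
Burden on buyers: $28; on sellers: $8. (They sum to $36.)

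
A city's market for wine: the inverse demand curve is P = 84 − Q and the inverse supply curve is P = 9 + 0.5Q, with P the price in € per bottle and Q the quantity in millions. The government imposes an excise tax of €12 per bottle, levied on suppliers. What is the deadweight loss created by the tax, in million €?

Rewrite in direct form: Qd = 84 − P and Qs = 2P − 18.
Without the tax, 84 − P = 2P − 18 gives 3P = 102, so P* = €34 and Q* = 50.
With the tax collected from suppliers, supply shifts: Qs = 2(P − 12) − 18.
Solving gives Q = 42 with buyers paying €42 and suppliers receiving €30 (the €12 wedge).
Quantity falls by |ΔQ| = |50 − 42| = 8.
DWL = ½ · t · |ΔQ| = ½ · 12 · 8 = €48.

Deadweight loss = €48 million.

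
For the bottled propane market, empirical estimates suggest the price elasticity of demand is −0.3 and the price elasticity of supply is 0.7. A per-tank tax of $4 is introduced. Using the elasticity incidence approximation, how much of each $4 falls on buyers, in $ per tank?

Incidence ratio: buyers' share ≈ εs / (εs + |εd|) = 0.7 / (0.7 + 0.3) = 0.7.
So buyers bear ≈ 0.7 × $4 = $2.8; suppliers bear $1.2.

Buyers bear ≈ $2.8 per tank.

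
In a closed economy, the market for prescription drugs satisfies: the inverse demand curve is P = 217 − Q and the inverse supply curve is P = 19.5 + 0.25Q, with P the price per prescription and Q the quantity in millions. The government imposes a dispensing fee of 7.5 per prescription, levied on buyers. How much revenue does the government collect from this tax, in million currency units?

Inverting to Q(P) form: Qd = 217 − P; Qs = 4P − 78.
Before the tax: set 217 − P = 4P − 78 → P* = 59, Q* = 158.
With the tax collected from buyers, demand (in seller-price terms) shifts: Qd = 217 − (P + 7.5).
New equilibrium: buyers pay 65, producers receive 57.5, Q = 152. (Wedge: Pb − Ps = 7.5.)
Revenue = t · Q = 7.5 · 152 = 1140.

Tax revenue = 1140 million.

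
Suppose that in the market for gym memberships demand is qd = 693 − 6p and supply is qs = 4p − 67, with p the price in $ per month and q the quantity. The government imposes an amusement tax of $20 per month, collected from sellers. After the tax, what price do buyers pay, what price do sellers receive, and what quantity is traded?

Without the tax, 693 − 6p = 4p − 67 gives 10p = 760, so p* = $76 and q* = 237.
With the tax collected from sellers, supply shifts: qs = 4(p − 20) − 67.
Solving gives q = 189 with buyers paying $84 and sellers receiving $64 (the $20 wedge).
The less price-elastic side of the market bears the larger share of a per-unit tax.

Buyers pay $84; sellers receive $64; quantity = 189.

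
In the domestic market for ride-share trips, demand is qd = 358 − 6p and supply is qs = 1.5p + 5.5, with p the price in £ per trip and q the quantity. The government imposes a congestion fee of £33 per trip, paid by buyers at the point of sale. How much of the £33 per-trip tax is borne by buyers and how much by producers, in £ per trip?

Before the tax: set 358 − 6p = 1.5p + 5.5 → p* = £47, q* = 76.
With the tax collected from buyers, demand (in seller-price terms) shifts: qd = 358 − 6(p + 33).
Solving gives q = 36.4 with buyers paying £53.6 and producers receiving £20.6 (the £33 wedge).
Burden on buyers: £6.6; on producers: £26.4. (They sum to £33.)

Buyers bear £6.6 per trip; producers bear £26.4 per trip.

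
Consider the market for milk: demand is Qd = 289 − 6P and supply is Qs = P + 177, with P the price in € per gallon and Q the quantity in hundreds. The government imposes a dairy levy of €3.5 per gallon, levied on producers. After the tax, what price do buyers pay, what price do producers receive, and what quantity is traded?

Before the tax: set 289 − 6P = P + 177 → P* = €16, Q* = 193.
With the tax collected from producers, supply shifts: Qs = (P − 3.5) + 177.
Solving gives Q = 190 with buyers paying €16.5 and producers receiving €13 (the €3.5 wedge).

Buyers pay €16.5; producers receive €13; quantity = 190.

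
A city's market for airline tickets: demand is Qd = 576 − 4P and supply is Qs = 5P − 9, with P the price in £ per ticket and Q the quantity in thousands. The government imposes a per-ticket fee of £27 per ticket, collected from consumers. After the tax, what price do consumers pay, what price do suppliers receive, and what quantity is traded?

Consumers pay £80; suppliers receive £53; quantity = 256.

Without the tax, 576 − 4P = 5P − 9 gives 9P = 585, so P* = £65 and Q* = 316.
With the tax collected from consumers, demand (in seller-price terms) shifts: Qd = 576 − 4(P + 27).
Solving gives Q = 256 with consumers paying £80 and suppliers receiving £53 (the £27 wedge).
The less price-elastic side of the market bears the larger share of a per-unit tax.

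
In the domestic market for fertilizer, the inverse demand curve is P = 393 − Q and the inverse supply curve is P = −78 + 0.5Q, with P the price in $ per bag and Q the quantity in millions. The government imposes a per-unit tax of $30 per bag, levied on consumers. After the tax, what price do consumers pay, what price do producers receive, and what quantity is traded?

Consumers pay $99; producers receive $69; quantity = 294.

Inverting to Q(P) form: Qd = 393 − P; Qs = 2P + 156.
Before the tax: set 393 − P = 2P + 156 → P* = $79, Q* = 314.
With the tax collected from consumers, demand (in seller-price terms) shifts: Qd = 393 − (P + 30).
New equilibrium: consumers pay $99, producers receive $69, Q = 294. (Wedge: Pb − Ps = 30.)
The less price-elastic side of the market bears the larger share of a per-unit tax.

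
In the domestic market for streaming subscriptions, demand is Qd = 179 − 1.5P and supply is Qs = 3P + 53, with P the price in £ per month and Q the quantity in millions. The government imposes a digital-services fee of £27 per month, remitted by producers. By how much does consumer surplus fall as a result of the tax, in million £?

Consumer surplus falls by £2223 million.

Before the tax: set 179 − 1.5P = 3P + 53 → P* = £28, Q* = 137.
With the tax collected from producers, supply shifts: Qs = 3(P − 27) + 53.
New equilibrium: buyers pay £46, producers receive £19, Q = 110. (Wedge: Pb − Ps = 27.)
ΔCS is the trapezoid between Q = 110 and Q = 137 of height £18: ½ · (137 + 110) · 18 = £2223.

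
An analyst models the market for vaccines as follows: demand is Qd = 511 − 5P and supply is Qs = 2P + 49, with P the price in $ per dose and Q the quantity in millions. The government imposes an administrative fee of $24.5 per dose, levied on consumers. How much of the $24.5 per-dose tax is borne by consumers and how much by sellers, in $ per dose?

Consumers bear $7 per dose; sellers bear $17.5 per dose.

Before the tax: set 511 − 5P = 2P + 49 → P* = $66, Q* = 181.
With the tax collected from consumers, demand (in seller-price terms) shifts: Qd = 511 − 5(P + 24.5).
New equilibrium: consumers pay $73, sellers receive $48.5, Q = 146. (Wedge: Pb − Ps = 24.5.)
Burden on consumers: $7; on sellers: $17.5. (They sum to $24.5.)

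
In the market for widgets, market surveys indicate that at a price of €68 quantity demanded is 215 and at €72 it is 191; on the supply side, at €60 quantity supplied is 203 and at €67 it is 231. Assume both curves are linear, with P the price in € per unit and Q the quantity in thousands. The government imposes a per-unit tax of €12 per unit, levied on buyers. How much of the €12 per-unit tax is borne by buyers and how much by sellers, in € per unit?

Demand slope: (191 − 215)/(72 − 68) = -6, so Qd = 623 − 6P.
Supply slope: (231 − 203)/(67 − 60) = 4, so Qs = 4P − 37.
Before the tax: set 623 − 6P = 4P − 37 → P* = €66, Q* = 227.
With the tax collected from buyers, demand (in seller-price terms) shifts: Qd = 623 − 6(P + 12).
Solving gives Q = 198.2 with buyers paying €70.8 and sellers receiving €58.8 (the €12 wedge).
Burden on buyers: €4.8; on sellers: €7.2. (They sum to €12.)

Buyers bear €4.8 per unit; sellers bear €7.2 per unit.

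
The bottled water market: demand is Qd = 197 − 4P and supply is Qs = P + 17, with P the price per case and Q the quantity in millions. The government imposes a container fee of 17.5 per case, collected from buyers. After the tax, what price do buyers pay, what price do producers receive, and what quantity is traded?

Without the tax, 197 − 4P = P + 17 gives 5P = 180, so P* = 36 and Q* = 53.
With the tax collected from buyers, demand (in seller-price terms) shifts: Qd = 197 − 4(P + 17.5).
New equilibrium: buyers pay 39.5, producers receive 22, Q = 39. (Wedge: Pb − Ps = 17.5.)

Buyers pay 39.5; producers receive 22; quantity = 39.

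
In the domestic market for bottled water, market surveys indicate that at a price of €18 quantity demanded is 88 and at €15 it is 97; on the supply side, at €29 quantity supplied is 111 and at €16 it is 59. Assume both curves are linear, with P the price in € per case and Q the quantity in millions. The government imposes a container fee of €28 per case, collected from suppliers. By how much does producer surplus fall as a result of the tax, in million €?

Demand slope: (97 − 88)/(15 − 18) = -3, so Qd = 142 − 3P.
Supply slope: (59 − 111)/(16 − 29) = 4, so Qs = 4P − 5.
Without the tax, 142 − 3P = 4P − 5 gives 7P = 147, so P* = €21 and Q* = 79.
With the tax collected from suppliers, supply shifts: Qs = 4(P − 28) − 5.
Solving gives Q = 31 with consumers paying €37 and suppliers receiving €9 (the €28 wedge).
ΔPS is the trapezoid between Q = 31 and Q = 79 of height €12: ½ · (79 + 31) · 12 = €660.

Producer surplus falls by €660 million.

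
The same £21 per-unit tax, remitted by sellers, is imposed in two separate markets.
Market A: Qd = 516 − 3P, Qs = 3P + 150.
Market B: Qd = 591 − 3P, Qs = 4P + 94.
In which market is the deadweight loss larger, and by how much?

Market B, by £47.25.

Market A: pre-tax P* = £61, Q* = 333; post-tax Q = 301.5; deadweight loss = £330.75.
Market B: pre-tax P* = £71, Q* = 378; post-tax Q = 342; deadweight loss = £378.
Difference: £330.75 vs £378 → market B is larger by £47.25.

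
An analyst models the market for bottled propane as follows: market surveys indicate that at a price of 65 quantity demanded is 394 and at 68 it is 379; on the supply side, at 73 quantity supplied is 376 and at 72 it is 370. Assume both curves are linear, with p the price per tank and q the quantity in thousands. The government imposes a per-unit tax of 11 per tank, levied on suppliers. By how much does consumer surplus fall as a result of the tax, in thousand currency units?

Demand slope: (379 − 394)/(68 − 65) = -5, so qd = 719 − 5p.
Supply slope: (370 − 376)/(72 − 73) = 6, so qs = 6p − 62.
Before the tax: set 719 − 5p = 6p − 62 → p* = 71, q* = 364.
With the tax collected from suppliers, supply shifts: qs = 6(p − 11) − 62.
Solving gives q = 334 with buyers paying 77 and suppliers receiving 66 (the 11 wedge).
ΔCS is the trapezoid between Q = 334 and Q = 364 of height 6: ½ · (364 + 334) · 6 = 2094.

Consumer surplus falls by 2094 thousand.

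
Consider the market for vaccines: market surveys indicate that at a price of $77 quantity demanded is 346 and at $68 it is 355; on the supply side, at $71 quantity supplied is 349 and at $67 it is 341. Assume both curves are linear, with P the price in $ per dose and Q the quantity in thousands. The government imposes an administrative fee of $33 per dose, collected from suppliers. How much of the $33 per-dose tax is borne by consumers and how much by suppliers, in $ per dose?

Demand slope: (355 − 346)/(68 − 77) = -1, so Qd = 423 − P.
Supply slope: (341 − 349)/(67 − 71) = 2, so Qs = 2P + 207.
Without the tax, 423 − P = 2P + 207 gives 3P = 216, so P* = $72 and Q* = 351.
With the tax collected from suppliers, supply shifts: Qs = 2(P − 33) + 207.
Solving gives Q = 329 with consumers paying $94 and suppliers receiving $61 (the $33 wedge).
Burden on consumers: $22; on suppliers: $11. (They sum to $33.)
The less price-elastic side of the market bears the larger share of a per-unit tax.

Consumers bear $22 per dose; suppliers bear $11 per dose.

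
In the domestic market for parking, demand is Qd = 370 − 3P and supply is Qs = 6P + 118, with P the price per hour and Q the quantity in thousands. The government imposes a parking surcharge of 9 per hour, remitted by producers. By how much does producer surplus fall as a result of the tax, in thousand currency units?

Before the tax: set 370 − 3P = 6P + 118 → P* = 28, Q* = 286.
With the tax collected from producers, supply shifts: Qs = 6(P − 9) + 118.
New equilibrium: consumers pay 34, producers receive 25, Q = 268. (Wedge: Pb − Ps = 9.)
ΔPS is the trapezoid between Q = 268 and Q = 286 of height 3: ½ · (286 + 268) · 3 = 831.

Producer surplus falls by 831 thousand.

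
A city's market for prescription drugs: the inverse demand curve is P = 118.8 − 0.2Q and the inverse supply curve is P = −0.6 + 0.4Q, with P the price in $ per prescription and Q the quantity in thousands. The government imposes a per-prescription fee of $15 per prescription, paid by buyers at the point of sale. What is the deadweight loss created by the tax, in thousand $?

Inverting to Q(P) form: Qd = 594 − 5P; Qs = 2.5P + 1.5.
Without the tax, 594 − 5P = 2.5P + 1.5 gives 7.5P = 592.5, so P* = $79 and Q* = 199.
With the tax collected from buyers, demand (in seller-price terms) shifts: Qd = 594 − 5(P + 15).
New equilibrium: buyers pay $84, suppliers receive $69, Q = 174. (Wedge: Pb − Ps = 15.)
Quantity falls by |ΔQ| = |199 − 174| = 25.
DWL = ½ · t · |ΔQ| = ½ · 15 · 25 = $187.5.

Deadweight loss = $187.5 thousand.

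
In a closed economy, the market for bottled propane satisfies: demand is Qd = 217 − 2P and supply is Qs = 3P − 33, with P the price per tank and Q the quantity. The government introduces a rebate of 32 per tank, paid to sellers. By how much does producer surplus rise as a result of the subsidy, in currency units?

Without the subsidy, 217 − 2P = 3P − 33 gives 5P = 250, so P* = 50 and Q* = 117.
With a per-unit subsidy paid to sellers, each receives P + 32 per unit sold, so supply becomes Qs = 3(P + 32) − 33.
New equilibrium: buyers pay 30.8, sellers receive 62.8, Q = 155.4. (Wedge: Pb − Ps = −32.)
ΔPS is the trapezoid between Q = 155.4 and Q = 117 of height 12.8: ½ · (117 + 155.4) · 12.8 = 1743.36.

Producer surplus rises by 1743.36.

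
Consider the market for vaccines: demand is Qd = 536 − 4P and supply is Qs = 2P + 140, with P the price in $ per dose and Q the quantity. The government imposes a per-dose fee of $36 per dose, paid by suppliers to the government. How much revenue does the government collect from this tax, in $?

Tax revenue = $8064.

Without the tax, 536 − 4P = 2P + 140 gives 6P = 396, so P* = $66 and Q* = 272.
With the tax collected from suppliers, supply shifts: Qs = 2(P − 36) + 140.
Solving gives Q = 224 with buyers paying $78 and suppliers receiving $42 (the $36 wedge).
Revenue = t · Q = 36 · 224 = $8064.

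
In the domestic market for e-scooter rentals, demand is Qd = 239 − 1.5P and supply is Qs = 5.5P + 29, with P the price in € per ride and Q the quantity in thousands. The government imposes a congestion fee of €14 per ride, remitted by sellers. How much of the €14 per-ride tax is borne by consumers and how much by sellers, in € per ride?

Consumers bear €11 per ride; sellers bear €3 per ride.

Without the tax, 239 − 1.5P = 5.5P + 29 gives 7P = 210, so P* = €30 and Q* = 194.
With the tax collected from sellers, supply shifts: Qs = 5.5(P − 14) + 29.
New equilibrium: consumers pay €41, sellers receive €27, Q = 177.5. (Wedge: Pb − Ps = 14.)
Burden on consumers: €11; on sellers: €3. (They sum to €14.)
The less price-elastic side of the market bears the larger share of a per-unit tax.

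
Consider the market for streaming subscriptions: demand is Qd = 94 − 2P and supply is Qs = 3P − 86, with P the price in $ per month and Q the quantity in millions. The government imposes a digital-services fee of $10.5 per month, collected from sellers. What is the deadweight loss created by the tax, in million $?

Before the tax: set 94 − 2P = 3P − 86 → P* = $36, Q* = 22.
With the tax collected from sellers, supply shifts: Qs = 3(P − 10.5) − 86.
New equilibrium: buyers pay $42.3, sellers receive $31.8, Q = 9.4. (Wedge: Pb − Ps = 10.5.)
Quantity falls by |ΔQ| = |22 − 9.4| = 12.6.
DWL = ½ · t · |ΔQ| = ½ · 10.5 · 12.6 = $66.15.

Deadweight loss = $66.15 million.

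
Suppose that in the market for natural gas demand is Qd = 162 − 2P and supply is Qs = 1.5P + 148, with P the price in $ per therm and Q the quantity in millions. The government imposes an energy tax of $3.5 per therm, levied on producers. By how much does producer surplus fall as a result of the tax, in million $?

Producer surplus falls by $305 million.

Without the tax, 162 − 2P = 1.5P + 148 gives 3.5P = 14, so P* = $4 and Q* = 154.
With the tax collected from producers, supply shifts: Qs = 1.5(P − 3.5) + 148.
Solving gives Q = 151 with consumers paying $5.5 and producers receiving $2 (the $3.5 wedge).
ΔPS is the trapezoid between Q = 151 and Q = 154 of height $2: ½ · (154 + 151) · 2 = $305.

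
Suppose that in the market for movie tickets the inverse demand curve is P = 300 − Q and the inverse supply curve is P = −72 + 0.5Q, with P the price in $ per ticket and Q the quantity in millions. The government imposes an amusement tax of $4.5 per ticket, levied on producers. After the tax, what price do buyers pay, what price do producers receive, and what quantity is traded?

Inverting to Q(P) form: Qd = 300 − P; Qs = 2P + 144.
Without the tax, 300 − P = 2P + 144 gives 3P = 156, so P* = $52 and Q* = 248.
With the tax collected from producers, supply shifts: Qs = 2(P − 4.5) + 144.
New equilibrium: buyers pay $55, producers receive $50.5, Q = 245. (Wedge: Pb − Ps = 4.5.)
The less price-elastic side of the market bears the larger share of a per-unit tax.

Buyers pay $55; producers receive $50.5; quantity = 245.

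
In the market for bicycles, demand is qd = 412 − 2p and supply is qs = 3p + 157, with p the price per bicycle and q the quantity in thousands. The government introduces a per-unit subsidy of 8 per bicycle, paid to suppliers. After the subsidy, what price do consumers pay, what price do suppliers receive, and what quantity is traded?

Before the subsidy: set 412 − 2p = 3p + 157 → p* = 51, q* = 310.
With a per-unit subsidy paid to suppliers, each receives p + 8 per unit sold, so supply becomes qs = 3(p + 8) + 157.
New equilibrium: consumers pay 46.2, suppliers receive 54.2, q = 319.6. (Wedge: pb − ps = −8.)

Consumers pay 46.2; suppliers receive 54.2; quantity = 319.6.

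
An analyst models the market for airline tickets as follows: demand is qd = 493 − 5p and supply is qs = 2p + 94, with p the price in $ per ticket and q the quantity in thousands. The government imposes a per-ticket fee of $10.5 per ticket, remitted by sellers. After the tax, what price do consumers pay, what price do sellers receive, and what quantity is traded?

Before the tax: set 493 − 5p = 2p + 94 → p* = $57, q* = 208.
With the tax collected from sellers, supply shifts: qs = 2(p − 10.5) + 94.
Solving gives q = 193 with consumers paying $60 and sellers receiving $49.5 (the $10.5 wedge).

Consumers pay $60; sellers receive $49.5; quantity = 193.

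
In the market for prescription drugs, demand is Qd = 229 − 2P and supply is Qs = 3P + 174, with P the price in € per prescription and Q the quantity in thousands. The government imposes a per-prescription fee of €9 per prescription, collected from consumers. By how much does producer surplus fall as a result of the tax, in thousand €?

Producer surplus falls by €725.76 thousand.

Without the tax, 229 − 2P = 3P + 174 gives 5P = 55, so P* = €11 and Q* = 207.
With the tax collected from consumers, demand (in seller-price terms) shifts: Qd = 229 − 2(P + 9).
Solving gives Q = 196.2 with consumers paying €16.4 and suppliers receiving €7.4 (the €9 wedge).
ΔPS is the trapezoid between Q = 196.2 and Q = 207 of height €3.6: ½ · (207 + 196.2) · 3.6 = €725.76.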